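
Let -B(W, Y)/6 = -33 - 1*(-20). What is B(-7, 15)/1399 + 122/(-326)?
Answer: -72625/228037 ≈ -0.31848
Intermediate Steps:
B(W, Y) = 78 (B(W, Y) = -6*(-33 - 1*(-20)) = -6*(-33 + 20) = -6*(-13) = 78)
B(-7, 15)/1399 + 122/(-326) = 78/1399 + 122/(-326) = 78*(1/1399) + 122*(-1/326) = 78/1399 - 61/163 = -72625/228037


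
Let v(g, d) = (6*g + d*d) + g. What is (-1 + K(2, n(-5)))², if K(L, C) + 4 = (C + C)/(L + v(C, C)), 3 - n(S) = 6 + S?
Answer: 576/25 ≈ 23.040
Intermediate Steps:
v(g, d) = d² + 7*g (v(g, d) = (6*g + d²) + g = (d² + 6*g) + g = d² + 7*g)
n(S) = -3 - S (n(S) = 3 - (6 + S) = 3 + (-6 - S) = -3 - S)
K(L, C) = -4 + 2*C/(L + C² + 7*C) (K(L, C) = -4 + (C + C)/(L + (C² + 7*C)) = -4 + (2*C)/(L + C² + 7*C) = -4 + 2*C/(L + C² + 7*C))
(-1 + K(2, n(-5)))² = (-1 + 2*(-13*(-3 - 1*(-5)) - 2*2 - 2*(-3 - 1*(-5))²)/(2 + (-3 - 1*(-5))² + 7*(-3 - 1*(-5))))² = (-1 + 2*(-13*(-3 + 5) - 4 - 2*(-3 + 5)²)/(2 + (-3 + 5)² + 7*(-3 + 5)))² = (-1 + 2*(-13*2 - 4 - 2*2²)/(2 + 2² + 7*2))² = (-1 + 2*(-26 - 4 - 2*4)/(2 + 4 + 14))² = (-1 + 2*(-26 - 4 - 8)/20)² = (-1 + 2*(1/20)*(-38))² = (-1 - 19/5)² = (-24/5)² = 576/25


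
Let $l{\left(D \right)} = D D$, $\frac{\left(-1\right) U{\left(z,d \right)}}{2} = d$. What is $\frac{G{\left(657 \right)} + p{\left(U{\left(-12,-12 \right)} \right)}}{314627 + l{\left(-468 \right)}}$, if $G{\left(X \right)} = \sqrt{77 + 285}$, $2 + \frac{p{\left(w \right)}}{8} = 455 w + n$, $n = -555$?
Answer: $\frac{82904}{533651} + \frac{\sqrt{362}}{533651} \approx 0.15539$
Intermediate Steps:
$U{\left(z,d \right)} = - 2 d$
$p{\left(w \right)} = -4456 + 3640 w$ ($p{\left(w \right)} = -16 + 8 \left(455 w - 555\right) = -16 + 8 \left(-555 + 455 w\right) = -16 + \left(-4440 + 3640 w\right) = -4456 + 3640 w$)
$l{\left(D \right)} = D^{2}$
$G{\left(X \right)} = \sqrt{362}$
$\frac{G{\left(657 \right)} + p{\left(U{\left(-12,-12 \right)} \right)}}{314627 + l{\left(-468 \right)}} = \frac{\sqrt{362} - \left(4456 - 3640 \left(\left(-2\right) \left(-12\right)\right)\right)}{314627 + \left(-468\right)^{2}} = \frac{\sqrt{362} + \left(-4456 + 3640 \cdot 24\right)}{314627 + 219024} = \frac{\sqrt{362} + \left(-4456 + 87360\right)}{533651} = \left(\sqrt{362} + 82904\right) \frac{1}{533651} = \left(82904 + \sqrt{362}\right) \frac{1}{533651} = \frac{82904}{533651} + \frac{\sqrt{362}}{533651}$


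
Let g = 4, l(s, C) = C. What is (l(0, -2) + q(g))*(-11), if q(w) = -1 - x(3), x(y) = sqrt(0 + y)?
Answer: 33 + 11*sqrt(3) ≈ 52.053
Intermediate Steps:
x(y) = sqrt(y)
q(w) = -1 - sqrt(3)
(l(0, -2) + q(g))*(-11) = (-2 + (-1 - sqrt(3)))*(-11) = (-3 - sqrt(3))*(-11) = 33 + 11*sqrt(3)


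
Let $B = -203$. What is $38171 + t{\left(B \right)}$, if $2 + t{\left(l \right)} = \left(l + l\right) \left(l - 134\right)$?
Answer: $174991$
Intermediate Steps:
$t{\left(l \right)} = -2 + 2 l \left(-134 + l\right)$ ($t{\left(l \right)} = -2 + \left(l + l\right) \left(l - 134\right) = -2 + 2 l \left(-134 + l\right)$)
$38171 + t{\left(B \right)} = 38171 - \left(-54402 - 82418\right) = 38171 + \left(-2 + 54404 + 2 \cdot 41209\right) = 38171 + \left(-2 + 54404 + 82418\right) = 38171 + 136820 = 174991$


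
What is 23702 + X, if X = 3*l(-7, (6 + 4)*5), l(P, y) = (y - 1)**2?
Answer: 30905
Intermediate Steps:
l(P, y) = (-1 + y)**2
X = 7203 (X = 3*(-1 + (6 + 4)*5)**2 = 3*(-1 + 10*5)**2 = 3*(-1 + 50)**2 = 3*49**2 = 3*2401 = 7203)
23702 + X = 23702 + 7203 = 30905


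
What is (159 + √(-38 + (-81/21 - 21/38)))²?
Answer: (42294 + I*√3000746)²/70756 ≈ 25239.0 + 2070.9*I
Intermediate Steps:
(159 + √(-38 + (-81/21 - 21/38)))² = (159 + √(-38 + (-81*1/21 - 21*1/38)))² = (159 + √(-38 + (-27/7 - 21/38)))² = (159 + √(-38 - 1173/266))² = (159 + √(-11281/266))² = (159 + I*√3000746/266)²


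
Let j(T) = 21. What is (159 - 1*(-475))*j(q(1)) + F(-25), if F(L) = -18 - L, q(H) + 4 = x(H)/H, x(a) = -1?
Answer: 13321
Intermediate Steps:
q(H) = -4 - 1/H
(159 - 1*(-475))*j(q(1)) + F(-25) = (159 - 1*(-475))*21 + (-18 - 1*(-25)) = (159 + 475)*21 + (-18 + 25) = 634*21 + 7 = 13314 + 7 = 13321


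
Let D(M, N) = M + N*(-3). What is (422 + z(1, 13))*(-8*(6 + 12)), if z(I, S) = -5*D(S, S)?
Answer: -79488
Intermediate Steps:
D(M, N) = M - 3*N
z(I, S) = 10*S (z(I, S) = -5*(S - 3*S) = -(-10)*S = 10*S)
(422 + z(1, 13))*(-8*(6 + 12)) = (422 + 10*13)*(-8*(6 + 12)) = (422 + 130)*(-8*18) = 552*(-144) = -79488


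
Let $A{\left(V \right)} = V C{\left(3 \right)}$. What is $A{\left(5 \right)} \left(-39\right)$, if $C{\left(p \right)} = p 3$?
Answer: $-1755$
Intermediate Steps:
$C{\left(p \right)} = 3 p$
$A{\left(V \right)} = 9 V$ ($A{\left(V \right)} = V 3 \cdot 3 = V 9 = 9 V$)
$A{\left(5 \right)} \left(-39\right) = 9 \cdot 5 \left(-39\right) = 45 \left(-39\right) = -1755$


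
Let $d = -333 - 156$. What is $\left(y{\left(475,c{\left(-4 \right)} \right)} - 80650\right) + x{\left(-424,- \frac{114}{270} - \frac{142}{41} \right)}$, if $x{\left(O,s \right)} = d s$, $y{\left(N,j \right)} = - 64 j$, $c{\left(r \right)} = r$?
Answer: $- \frac{48273763}{615} \approx -78494.0$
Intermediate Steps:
$d = -489$
$x{\left(O,s \right)} = - 489 s$
$\left(y{\left(475,c{\left(-4 \right)} \right)} - 80650\right) + x{\left(-424,- \frac{114}{270} - \frac{142}{41} \right)} = \left(\left(-64\right) \left(-4\right) - 80650\right) - 489 \left(- \frac{114}{270} - \frac{142}{41}\right) = \left(256 - 80650\right) - 489 \left(\left(-114\right) \frac{1}{270} - \frac{142}{41}\right) = -80394 - 489 \left(- \frac{19}{45} - \frac{142}{41}\right) = -80394 - - \frac{1168547}{615} = -80394 + \frac{1168547}{615} = - \frac{48273763}{615}$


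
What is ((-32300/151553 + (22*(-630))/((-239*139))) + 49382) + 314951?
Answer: 1834323762175209/5034742213 ≈ 3.6433e+5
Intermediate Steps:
((-32300/151553 + (22*(-630))/((-239*139))) + 49382) + 314951 = ((-32300*1/151553 - 13860/(-33221)) + 49382) + 314951 = ((-32300/151553 - 13860*(-1/33221)) + 49382) + 314951 = ((-32300/151553 + 13860/33221) + 49382) + 314951 = (1027486280/5034742213 + 49382) + 314951 = 248626667448646/5034742213 + 314951 = 1834323762175209/5034742213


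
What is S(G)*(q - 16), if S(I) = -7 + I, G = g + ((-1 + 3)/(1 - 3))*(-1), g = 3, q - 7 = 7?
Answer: 6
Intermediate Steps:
q = 14 (q = 7 + 7 = 14)
G = 4 (G = 3 + ((-1 + 3)/(1 - 3))*(-1) = 3 + (2/(-2))*(-1) = 3 + (2*(-½))*(-1) = 3 - 1*(-1) = 3 + 1 = 4)
S(G)*(q - 16) = (-7 + 4)*(14 - 16) = -3*(-2) = 6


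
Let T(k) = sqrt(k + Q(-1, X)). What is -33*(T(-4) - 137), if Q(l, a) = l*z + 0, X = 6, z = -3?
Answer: 4521 - 33*I ≈ 4521.0 - 33.0*I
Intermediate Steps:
Q(l, a) = -3*l (Q(l, a) = l*(-3) + 0 = -3*l + 0 = -3*l)
T(k) = sqrt(3 + k) (T(k) = sqrt(k - 3*(-1)) = sqrt(k + 3) = sqrt(3 + k))
-33*(T(-4) - 137) = -33*(sqrt(3 - 4) - 137) = -33*(sqrt(-1) - 137) = -33*(I - 137) = -33*(-137 + I) = 4521 - 33*I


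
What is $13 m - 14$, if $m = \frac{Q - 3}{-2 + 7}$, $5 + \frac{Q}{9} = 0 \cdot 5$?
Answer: $- \frac{694}{5} \approx -138.8$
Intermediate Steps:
$Q = -45$ ($Q = -45 + 9 \cdot 0 \cdot 5 = -45 + 9 \cdot 0 = -45 + 0 = -45$)
$m = - \frac{48}{5}$ ($m = \frac{-45 - 3}{-2 + 7} = - \frac{48}{5} \approx -9.6$)
$13 m - 14 = 13 \left(- \frac{48}{5}\right) - 14 = - \frac{624}{5} - 14 = - \frac{694}{5}$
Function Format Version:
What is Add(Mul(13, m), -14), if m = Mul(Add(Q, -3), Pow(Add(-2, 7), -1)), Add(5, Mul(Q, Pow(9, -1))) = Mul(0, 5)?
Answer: Rational(-694, 5) ≈ -138.80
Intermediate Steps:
Q = -45 (Q = Add(-45, Mul(9, Mul(0, 5))) = Add(-45, Mul(9, 0)) = Add(-45, 0) = -45)
m = Rational(-48, 5) (m = Mul(Add(-45, -3), Pow(Add(-2, 7), -1)) = Mul(-48, Pow(5, -1)) = Mul(-48, Rational(1, 5)) = Rational(-48, 5) ≈ -9.6000)
Add(Mul(13, m), -14) = Add(Mul(13, Rational(-48, 5)), -14) = Add(Rational(-624, 5), -14) = Rational(-694, 5)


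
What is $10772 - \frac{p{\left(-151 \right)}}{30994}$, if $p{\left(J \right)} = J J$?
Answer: $\frac{333844567}{30994} \approx 10771.0$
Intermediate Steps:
$p{\left(J \right)} = J^{2}$
$10772 - \frac{p{\left(-151 \right)}}{30994} = 10772 - \frac{\left(-151\right)^{2}}{30994} = 10772 - 22801 \cdot \frac{1}{30994} = 10772 - \frac{22801}{30994} = \frac{333844567}{30994}$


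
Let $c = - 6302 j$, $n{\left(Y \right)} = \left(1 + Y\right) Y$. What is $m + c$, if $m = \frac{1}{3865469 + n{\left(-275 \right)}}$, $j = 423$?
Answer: $- \frac{10505222485973}{3940819} \approx -2.6657 \cdot 10^{6}$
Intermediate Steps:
$n{\left(Y \right)} = Y \left(1 + Y\right)$
$c = -2665746$ ($c = \left(-6302\right) 423 = -2665746$)
$m = \frac{1}{3940819}$ ($m = \frac{1}{3865469 - 275 \left(1 - 275\right)} = \frac{1}{3865469 - -75350} = \frac{1}{3865469 + 75350} = \frac{1}{3940819} \approx 2.5375 \cdot 10^{-7}$)
$m + c = \frac{1}{3940819} - 2665746 = - \frac{10505222485973}{3940819}$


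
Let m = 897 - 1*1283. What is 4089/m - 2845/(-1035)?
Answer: -626789/79902 ≈ -7.8445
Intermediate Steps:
m = -386 (m = 897 - 1283 = -386)
4089/m - 2845/(-1035) = 4089/(-386) - 2845/(-1035) = 4089*(-1/386) - 2845*(-1/1035) = -4089/386 + 569/207 = -626789/79902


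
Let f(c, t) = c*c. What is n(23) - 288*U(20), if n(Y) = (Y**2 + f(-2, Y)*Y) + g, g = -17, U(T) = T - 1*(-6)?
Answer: -6884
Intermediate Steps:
U(T) = 6 + T (U(T) = T + 6 = 6 + T)
f(c, t) = c**2
n(Y) = -17 + Y**2 + 4*Y (n(Y) = (Y**2 + (-2)**2*Y) - 17 = (Y**2 + 4*Y) - 17 = -17 + Y**2 + 4*Y)
n(23) - 288*U(20) = (-17 + 23**2 + 4*23) - 288*(6 + 20) = (-17 + 529 + 92) - 288*26 = 604 - 7488 = -6884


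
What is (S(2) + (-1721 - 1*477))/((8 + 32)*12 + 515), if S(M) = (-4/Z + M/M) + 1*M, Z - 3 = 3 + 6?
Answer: -6586/2985 ≈ -2.2064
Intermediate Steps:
Z = 12 (Z = 3 + (3 + 6) = 3 + 9 = 12)
S(M) = 2/3 + M (S(M) = (-4/12 + M/M) + 1*M = (-4*1/12 + 1) + M = (-1/3 + 1) + M = 2/3 + M)
(S(2) + (-1721 - 1*477))/((8 + 32)*12 + 515) = ((2/3 + 2) + (-1721 - 1*477))/((8 + 32)*12 + 515) = (8/3 + (-1721 - 477))/(40*12 + 515) = (8/3 - 2198)/(480 + 515) = -6586/3/995 = -6586/3*1/995 = -6586/2985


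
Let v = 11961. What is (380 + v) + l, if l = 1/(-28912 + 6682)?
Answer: 274340429/22230 ≈ 12341.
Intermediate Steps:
l = -1/22230 (l = 1/(-22230) = -1/22230 ≈ -4.4984e-5)
(380 + v) + l = (380 + 11961) - 1/22230 = 12341 - 1/22230 = 274340429/22230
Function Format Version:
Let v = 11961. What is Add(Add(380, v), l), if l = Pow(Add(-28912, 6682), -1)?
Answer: Rational(274340429, 22230) ≈ 12341.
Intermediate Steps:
l = Rational(-1, 22230) (l = Pow(-22230, -1) = Rational(-1, 22230) ≈ -4.4984e-5)
Add(Add(380, v), l) = Add(Add(380, 11961), Rational(-1, 22230)) = Add(12341, Rational(-1, 22230)) = Rational(274340429, 22230)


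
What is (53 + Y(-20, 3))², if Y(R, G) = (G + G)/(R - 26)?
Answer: 1478656/529 ≈ 2795.2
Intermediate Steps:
Y(R, G) = 2*G/(-26 + R) (Y(R, G) = (2*G)/(-26 + R) = 2*G/(-26 + R))
(53 + Y(-20, 3))² = (53 + 2*3/(-26 - 20))² = (53 + 2*3/(-46))² = (53 + 2*3*(-1/46))² = (53 - 3/23)² = (1216/23)² = 1478656/529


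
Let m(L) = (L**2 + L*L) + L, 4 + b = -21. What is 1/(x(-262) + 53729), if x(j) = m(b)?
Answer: 1/54954 ≈ 1.8197e-5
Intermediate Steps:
b = -25 (b = -4 - 21 = -25)
m(L) = L + 2*L**2 (m(L) = (L**2 + L**2) + L = 2*L**2 + L = L + 2*L**2)
x(j) = 1225 (x(j) = -25*(1 + 2*(-25)) = -25*(1 - 50) = -25*(-49) = 1225)
1/(x(-262) + 53729) = 1/(1225 + 53729) = 1/54954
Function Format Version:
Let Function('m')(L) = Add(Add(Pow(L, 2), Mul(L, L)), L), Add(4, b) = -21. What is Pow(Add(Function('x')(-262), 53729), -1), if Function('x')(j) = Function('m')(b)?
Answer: Rational(1, 54954) ≈ 1.8197e-5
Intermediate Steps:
b = -25 (b = Add(-4, -21) = -25)
Function('m')(L) = Add(L, Mul(2, Pow(L, 2))) (Function('m')(L) = Add(Add(Pow(L, 2), Pow(L, 2)), L) = Add(Mul(2, Pow(L, 2)), L) = Add(L, Mul(2, Pow(L, 2))))
Function('x')(j) = 1225 (Function('x')(j) = Mul(-25, Add(1, Mul(2, -25))) = Mul(-25, Add(1, -50)) = Mul(-25, -49) = 1225)
Pow(Add(Function('x')(-262), 53729), -1) = Pow(Add(1225, 53729), -1) = Pow(54954, -1) = Rational(1, 54954)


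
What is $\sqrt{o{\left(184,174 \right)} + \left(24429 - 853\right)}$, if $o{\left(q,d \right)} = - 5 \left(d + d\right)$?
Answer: $2 \sqrt{5459} \approx 147.77$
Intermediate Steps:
$o{\left(q,d \right)} = - 10 d$ ($o{\left(q,d \right)} = - 5 \cdot 2 d = - 10 d$)
$\sqrt{o{\left(184,174 \right)} + \left(24429 - 853\right)} = \sqrt{\left(-10\right) 174 + \left(24429 - 853\right)} = \sqrt{-1740 + \left(24429 - 853\right)} = \sqrt{-1740 + 23576} = \sqrt{21836} = 2 \sqrt{5459}$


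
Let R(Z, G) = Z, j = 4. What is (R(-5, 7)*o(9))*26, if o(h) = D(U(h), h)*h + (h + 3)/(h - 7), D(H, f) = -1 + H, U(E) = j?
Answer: -4290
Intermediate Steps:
U(E) = 4
o(h) = 3*h + (3 + h)/(-7 + h) (o(h) = (-1 + 4)*h + (h + 3)/(h - 7) = 3*h + (3 + h)/(-7 + h))
(R(-5, 7)*o(9))*26 = -5*(3 - 20*9 + 3*9**2)/(-7 + 9)*26 = -5*(3 - 180 + 3*81)/2*26 = -5*(3 - 180 + 243)/2*26 = -5*66/2*26 = -5*33*26 = -165*26 = -4290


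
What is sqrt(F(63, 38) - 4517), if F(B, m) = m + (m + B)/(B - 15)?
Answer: I*sqrt(644673)/12 ≈ 66.91*I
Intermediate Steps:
F(B, m) = m + (B + m)/(-15 + B)
sqrt(F(63, 38) - 4517) = sqrt((63 - 14*38 + 63*38)/(-15 + 63) - 4517) = sqrt((63 - 532 + 2394)/48 - 4517) = sqrt((1/48)*1925 - 4517) = sqrt(1925/48 - 4517) = sqrt(-214891/48) = I*sqrt(644673)/12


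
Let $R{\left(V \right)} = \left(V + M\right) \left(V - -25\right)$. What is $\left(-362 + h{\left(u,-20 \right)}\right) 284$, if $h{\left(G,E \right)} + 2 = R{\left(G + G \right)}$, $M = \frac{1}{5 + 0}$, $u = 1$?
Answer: $- \frac{432532}{5} \approx -86506.0$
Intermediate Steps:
$M = \frac{1}{5} \approx 0.2$
$R{\left(V \right)} = \left(25 + V\right) \left(\frac{1}{5} + V\right)$ ($R{\left(V \right)} = \left(V + \frac{1}{5}\right) \left(V - -25\right) = \left(\frac{1}{5} + V\right) \left(V + 25\right) = \left(\frac{1}{5} + V\right) \left(25 + V\right) = \left(25 + V\right) \left(\frac{1}{5} + V\right)$)
$h{\left(G,E \right)} = 3 + 4 G^{2} + \frac{252 G}{5}$ ($h{\left(G,E \right)} = -2 + \left(5 + \left(G + G\right)^{2} + \frac{126 \left(G + G\right)}{5}\right) = -2 + \left(5 + \left(2 G\right)^{2} + \frac{126 \cdot 2 G}{5}\right) = -2 + \left(5 + 4 G^{2} + \frac{252 G}{5}\right) = 3 + 4 G^{2} + \frac{252 G}{5}$)
$\left(-362 + h{\left(u,-20 \right)}\right) 284 = \left(-362 + \left(3 + 4 \cdot 1^{2} + \frac{252}{5} \cdot 1\right)\right) 284 = \left(-362 + \left(3 + 4 \cdot 1 + \frac{252}{5}\right)\right) 284 = \left(-362 + \left(3 + 4 + \frac{252}{5}\right)\right) 284 = \left(-362 + \frac{287}{5}\right) 284 = \left(- \frac{1523}{5}\right) 284 = - \frac{432532}{5}$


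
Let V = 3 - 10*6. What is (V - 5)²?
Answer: 3844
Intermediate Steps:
V = -57 (V = 3 - 5*12 = 3 - 60 = -57)
(V - 5)² = (-57 - 5)² = (-62)² = 3844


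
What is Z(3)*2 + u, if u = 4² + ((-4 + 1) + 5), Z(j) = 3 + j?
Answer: 30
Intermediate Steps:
u = 18 (u = 16 + (-3 + 5) = 16 + 2 = 18)
Z(3)*2 + u = (3 + 3)*2 + 18 = 6*2 + 18 = 12 + 18 = 30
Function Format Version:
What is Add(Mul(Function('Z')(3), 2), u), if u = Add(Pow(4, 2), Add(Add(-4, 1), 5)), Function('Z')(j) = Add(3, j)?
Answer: 30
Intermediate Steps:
u = 18 (u = Add(16, Add(-3, 5)) = Add(16, 2) = 18)
Add(Mul(Function('Z')(3), 2), u) = Add(Mul(Add(3, 3), 2), 18) = Add(Mul(6, 2), 18) = Add(12, 18) = 30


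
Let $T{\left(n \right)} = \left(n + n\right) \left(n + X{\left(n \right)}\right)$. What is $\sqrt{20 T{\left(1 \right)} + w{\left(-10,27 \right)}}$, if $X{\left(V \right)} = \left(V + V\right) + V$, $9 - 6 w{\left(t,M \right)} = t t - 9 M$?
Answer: $\frac{2 \sqrt{417}}{3} \approx 13.614$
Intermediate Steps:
$w{\left(t,M \right)} = \frac{3}{2} - \frac{t^{2}}{6} + \frac{3 M}{2}$ ($w{\left(t,M \right)} = \frac{3}{2} - \frac{t t - 9 M}{6} = \frac{3}{2} - \frac{t^{2} - 9 M}{6} = \frac{3}{2} + \left(- \frac{t^{2}}{6} + \frac{3 M}{2}\right) = \frac{3}{2} - \frac{t^{2}}{6} + \frac{3 M}{2}$)
$X{\left(V \right)} = 3 V$ ($X{\left(V \right)} = 2 V + V = 3 V$)
$T{\left(n \right)} = 8 n^{2}$ ($T{\left(n \right)} = \left(n + n\right) \left(n + 3 n\right) = 2 n 4 n = 8 n^{2}$)
$\sqrt{20 T{\left(1 \right)} + w{\left(-10,27 \right)}} = \sqrt{20 \cdot 8 \cdot 1^{2} + \left(\frac{3}{2} - \frac{\left(-10\right)^{2}}{6} + \frac{3}{2} \cdot 27\right)} = \sqrt{20 \cdot 8 \cdot 1 + \left(\frac{3}{2} - \frac{50}{3} + \frac{81}{2}\right)} = \sqrt{20 \cdot 8 + \left(\frac{3}{2} - \frac{50}{3} + \frac{81}{2}\right)} = \sqrt{160 + \frac{76}{3}} = \sqrt{\frac{556}{3}} = \frac{2 \sqrt{417}}{3}$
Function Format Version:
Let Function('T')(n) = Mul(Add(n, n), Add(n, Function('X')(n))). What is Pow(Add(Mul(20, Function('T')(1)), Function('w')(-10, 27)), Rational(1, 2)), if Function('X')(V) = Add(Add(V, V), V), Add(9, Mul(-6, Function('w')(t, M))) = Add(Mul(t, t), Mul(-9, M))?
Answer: Mul(Rational(2, 3), Pow(417, Rational(1, 2))) ≈ 13.614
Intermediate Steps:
Function('w')(t, M) = Add(Rational(3, 2), Mul(Rational(-1, 6), Pow(t, 2)), Mul(Rational(3, 2), M)) (Function('w')(t, M) = Add(Rational(3, 2), Mul(Rational(-1, 6), Add(Mul(t, t), Mul(-9, M)))) = Add(Rational(3, 2), Mul(Rational(-1, 6), Add(Pow(t, 2), Mul(-9, M)))) = Add(Rational(3, 2), Add(Mul(Rational(-1, 6), Pow(t, 2)), Mul(Rational(3, 2), M))) = Add(Rational(3, 2), Mul(Rational(-1, 6), Pow(t, 2)), Mul(Rational(3, 2), M)))
Function('X')(V) = Mul(3, V) (Function('X')(V) = Add(Mul(2, V), V) = Mul(3, V))
Function('T')(n) = Mul(8, Pow(n, 2)) (Function('T')(n) = Mul(Add(n, n), Add(n, Mul(3, n))) = Mul(Mul(2, n), Mul(4, n)) = Mul(8, Pow(n, 2)))
Pow(Add(Mul(20, Function('T')(1)), Function('w')(-10, 27)), Rational(1, 2)) = Pow(Add(Mul(20, Mul(8, Pow(1, 2))), Add(Rational(3, 2), Mul(Rational(-1, 6), Pow(-10, 2)), Mul(Rational(3, 2), 27))), Rational(1, 2)) = Pow(Add(Mul(20, Mul(8, 1)), Add(Rational(3, 2), Mul(Rational(-1, 6), 100), Rational(81, 2))), Rational(1, 2)) = Pow(Add(Mul(20, 8), Add(Rational(3, 2), Rational(-50, 3), Rational(81, 2))), Rational(1, 2)) = Pow(Add(160, Rational(76, 3)), Rational(1, 2)) = Pow(Rational(556, 3), Rational(1, 2)) = Mul(Rational(2, 3), Pow(417, Rational(1, 2)))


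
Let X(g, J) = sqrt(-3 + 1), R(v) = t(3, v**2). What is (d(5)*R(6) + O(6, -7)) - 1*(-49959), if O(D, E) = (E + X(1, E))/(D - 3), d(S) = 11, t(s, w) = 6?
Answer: 150068/3 + I*sqrt(2)/3 ≈ 50023.0 + 0.4714*I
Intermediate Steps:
R(v) = 6
X(g, J) = I*sqrt(2) (X(g, J) = sqrt(-2) = I*sqrt(2))
O(D, E) = (E + I*sqrt(2))/(-3 + D) (O(D, E) = (E + I*sqrt(2))/(D - 3) = (E + I*sqrt(2))/(-3 + D))
(d(5)*R(6) + O(6, -7)) - 1*(-49959) = (11*6 + (-7 + I*sqrt(2))/(-3 + 6)) - 1*(-49959) = (66 + (-7 + I*sqrt(2))/3) + 49959 = (66 + (-7/3 + I*sqrt(2)/3)) + 49959 = (191/3 + I*sqrt(2)/3) + 49959 = 150068/3 + I*sqrt(2)/3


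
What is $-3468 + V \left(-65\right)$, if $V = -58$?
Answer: $302$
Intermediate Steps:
$-3468 + V \left(-65\right) = -3468 - -3770 = -3468 + 3770 = 302$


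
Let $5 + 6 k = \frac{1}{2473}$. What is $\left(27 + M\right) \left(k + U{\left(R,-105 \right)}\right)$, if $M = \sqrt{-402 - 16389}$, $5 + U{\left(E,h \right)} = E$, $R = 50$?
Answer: $\frac{2949057}{2473} + \frac{327673 i \sqrt{16791}}{7419} \approx 1192.5 + 5723.1 i$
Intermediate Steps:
$U{\left(E,h \right)} = -5 + E$
$k = - \frac{6182}{7419}$ ($k = - \frac{5}{6} + \frac{1}{6 \cdot 2473} = - \frac{5}{6} + \frac{1}{6} \cdot \frac{1}{2473} = - \frac{5}{6} + \frac{1}{14838} = - \frac{6182}{7419} \approx -0.83327$)
$M = i \sqrt{16791}$ ($M = \sqrt{-16791} = i \sqrt{16791} \approx 129.58 i$)
$\left(27 + M\right) \left(k + U{\left(R,-105 \right)}\right) = \left(27 + i \sqrt{16791}\right) \left(- \frac{6182}{7419} + \left(-5 + 50\right)\right) = \left(27 + i \sqrt{16791}\right) \left(- \frac{6182}{7419} + 45\right) = \left(27 + i \sqrt{16791}\right) \frac{327673}{7419} = \frac{2949057}{2473} + \frac{327673 i \sqrt{16791}}{7419}$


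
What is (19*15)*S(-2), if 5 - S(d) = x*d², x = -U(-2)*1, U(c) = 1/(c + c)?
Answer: 1140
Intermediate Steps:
U(c) = 1/(2*c)
x = ¼ (x = -1/(2*(-2))*1 = -(-1)/(2*2)*1 = -1*(-¼)*1 = (¼)*1 = ¼ ≈ 0.25000)
S(d) = 5 - d²/4
(19*15)*S(-2) = (19*15)*(5 - ¼*(-2)²) = 285*(5 - ¼*4) = 285*(5 - 1) = 285*4 = 1140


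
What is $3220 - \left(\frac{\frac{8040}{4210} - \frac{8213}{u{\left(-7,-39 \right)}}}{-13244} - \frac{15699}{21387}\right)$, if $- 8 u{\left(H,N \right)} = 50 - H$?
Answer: $\frac{1824363464841658}{566428043643} \approx 3220.8$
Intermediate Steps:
$u{\left(H,N \right)} = - \frac{25}{4} + \frac{H}{8}$ ($u{\left(H,N \right)} = - \frac{50 - H}{8} = - \frac{25}{4} + \frac{H}{8}$)
$3220 - \left(\frac{\frac{8040}{4210} - \frac{8213}{u{\left(-7,-39 \right)}}}{-13244} - \frac{15699}{21387}\right) = 3220 - \left(\frac{\frac{8040}{4210} - \frac{8213}{- \frac{25}{4} + \frac{1}{8} \left(-7\right)}}{-13244} - \frac{15699}{21387}\right) = 3220 - \left(\left(8040 \cdot \frac{1}{4210} - \frac{8213}{- \frac{25}{4} - \frac{7}{8}}\right) \left(- \frac{1}{13244}\right) - \frac{5233}{7129}\right) = 3220 - \left(\left(\frac{804}{421} - \frac{8213}{- \frac{57}{8}}\right) \left(- \frac{1}{13244}\right) - \frac{5233}{7129}\right) = 3220 - \left(\left(\frac{804}{421} - - \frac{65704}{57}\right) \left(- \frac{1}{13244}\right) - \frac{5233}{7129}\right) = 3220 - \left(\left(\frac{804}{421} + \frac{65704}{57}\right) \left(- \frac{1}{13244}\right) - \frac{5233}{7129}\right) = 3220 - \left(\frac{27707212}{23997} \left(- \frac{1}{13244}\right) - \frac{5233}{7129}\right) = 3220 - \left(- \frac{6926803}{79454067} - \frac{5233}{7129}\right) = 3220 - - \frac{465164311198}{566428043643} = 3220 + \frac{465164311198}{566428043643} = \frac{1824363464841658}{566428043643}$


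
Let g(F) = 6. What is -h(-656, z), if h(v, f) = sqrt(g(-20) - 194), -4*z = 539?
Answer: -2*I*sqrt(47) ≈ -13.711*I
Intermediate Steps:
z = -539/4 (z = -1/4*539 = -539/4 ≈ -134.75)
h(v, f) = 2*I*sqrt(47) (h(v, f) = sqrt(6 - 194) = sqrt(-188) = 2*I*sqrt(47))
-h(-656, z) = -2*I*sqrt(47)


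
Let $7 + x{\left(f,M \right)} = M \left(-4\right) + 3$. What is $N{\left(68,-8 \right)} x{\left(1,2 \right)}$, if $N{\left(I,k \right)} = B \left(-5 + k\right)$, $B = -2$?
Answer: $-312$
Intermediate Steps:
$N{\left(I,k \right)} = 10 - 2 k$ ($N{\left(I,k \right)} = - 2 \left(-5 + k\right) = 10 - 2 k$)
$x{\left(f,M \right)} = -4 - 4 M$ ($x{\left(f,M \right)} = -7 + \left(M \left(-4\right) + 3\right) = -7 - \left(-3 + 4 M\right) = -4 - 4 M$)
$N{\left(68,-8 \right)} x{\left(1,2 \right)} = \left(10 - -16\right) \left(-4 - 8\right) = \left(10 + 16\right) \left(-4 - 8\right) = 26 \left(-12\right) = -312$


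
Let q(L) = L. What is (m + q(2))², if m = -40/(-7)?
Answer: 2916/49 ≈ 59.510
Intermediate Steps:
m = 40/7 (m = -40*(-⅐) = 40/7 ≈ 5.7143)
(m + q(2))² = (40/7 + 2)² = (54/7)² = 2916/49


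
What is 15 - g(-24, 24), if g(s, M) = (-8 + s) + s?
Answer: 71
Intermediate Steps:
g(s, M) = -8 + 2*s
15 - g(-24, 24) = 15 - (-8 + 2*(-24)) = 15 - (-8 - 48) = 15 - 1*(-56) = 15 + 56 = 71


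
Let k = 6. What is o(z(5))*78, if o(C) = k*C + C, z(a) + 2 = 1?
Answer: -546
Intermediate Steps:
z(a) = -1 (z(a) = -2 + 1 = -1)
o(C) = 7*C (o(C) = 6*C + C = 7*C)
o(z(5))*78 = (7*(-1))*78 = -7*78 = -546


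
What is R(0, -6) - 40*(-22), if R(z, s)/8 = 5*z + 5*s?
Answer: 640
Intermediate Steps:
R(z, s) = 40*s + 40*z (R(z, s) = 8*(5*z + 5*s) = 8*(5*s + 5*z) = 40*s + 40*z)
R(0, -6) - 40*(-22) = (40*(-6) + 40*0) - 40*(-22) = (-240 + 0) + 880 = -240 + 880 = 640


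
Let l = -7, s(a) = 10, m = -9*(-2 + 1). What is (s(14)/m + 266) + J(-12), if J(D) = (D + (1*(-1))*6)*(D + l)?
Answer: 5482/9 ≈ 609.11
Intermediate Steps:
m = 9 (m = -9*(-1) = 9)
J(D) = (-7 + D)*(-6 + D) (J(D) = (D + (1*(-1))*6)*(D - 7) = (D - 1*6)*(-7 + D) = (D - 6)*(-7 + D) = (-6 + D)*(-7 + D) = (-7 + D)*(-6 + D))
(s(14)/m + 266) + J(-12) = (10/9 + 266) + (42 + (-12)² - 13*(-12)) = (10*(⅑) + 266) + (42 + 144 + 156) = (10/9 + 266) + 342 = 2404/9 + 342 = 5482/9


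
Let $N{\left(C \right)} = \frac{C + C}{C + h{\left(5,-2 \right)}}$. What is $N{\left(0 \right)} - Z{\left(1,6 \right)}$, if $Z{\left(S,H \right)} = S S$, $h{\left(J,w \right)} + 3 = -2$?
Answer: $-1$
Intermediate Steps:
$h{\left(J,w \right)} = -5$ ($h{\left(J,w \right)} = -3 - 2 = -5$)
$Z{\left(S,H \right)} = S^{2}$
$N{\left(C \right)} = \frac{2 C}{-5 + C}$ ($N{\left(C \right)} = \frac{C + C}{C - 5} = \frac{2 C}{-5 + C}$)
$N{\left(0 \right)} - Z{\left(1,6 \right)} = 2 \cdot 0 \frac{1}{-5 + 0} - 1^{2} = 2 \cdot 0 \frac{1}{-5} - 1 = 2 \cdot 0 \left(- \frac{1}{5}\right) - 1 = 0 - 1 = -1$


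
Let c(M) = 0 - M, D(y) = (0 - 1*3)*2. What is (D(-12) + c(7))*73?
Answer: -949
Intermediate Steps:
D(y) = -6 (D(y) = (0 - 3)*2 = -3*2 = -6)
c(M) = -M
(D(-12) + c(7))*73 = (-6 - 1*7)*73 = (-6 - 7)*73 = -13*73 = -949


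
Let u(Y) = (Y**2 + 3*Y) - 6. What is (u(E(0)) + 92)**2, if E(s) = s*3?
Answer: 7396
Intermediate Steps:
E(s) = 3*s
u(Y) = -6 + Y**2 + 3*Y
(u(E(0)) + 92)**2 = ((-6 + (3*0)**2 + 3*(3*0)) + 92)**2 = ((-6 + 0**2 + 3*0) + 92)**2 = ((-6 + 0 + 0) + 92)**2 = (-6 + 92)**2 = 86**2 = 7396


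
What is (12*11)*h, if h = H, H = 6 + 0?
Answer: 792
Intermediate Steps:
H = 6
h = 6
(12*11)*h = (12*11)*6 = 132*6 = 792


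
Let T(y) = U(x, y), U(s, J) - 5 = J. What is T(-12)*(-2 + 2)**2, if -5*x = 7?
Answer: 0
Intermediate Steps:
x = -7/5 (x = -1/5*7 = -7/5 ≈ -1.4000)
U(s, J) = 5 + J
T(y) = 5 + y
T(-12)*(-2 + 2)**2 = (5 - 12)*(-2 + 2)**2 = -7*0**2 = -7*0 = 0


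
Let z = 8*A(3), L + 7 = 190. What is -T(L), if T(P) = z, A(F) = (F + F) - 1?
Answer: -40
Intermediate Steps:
L = 183 (L = -7 + 190 = 183)
A(F) = -1 + 2*F (A(F) = 2*F - 1 = -1 + 2*F)
z = 40 (z = 8*(-1 + 2*3) = 8*(-1 + 6) = 8*5 = 40)
T(P) = 40
-T(L) = -1*40 = -40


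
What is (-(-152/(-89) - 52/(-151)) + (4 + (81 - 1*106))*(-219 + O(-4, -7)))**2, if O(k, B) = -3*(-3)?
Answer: 3509189219328100/180606721 ≈ 1.9430e+7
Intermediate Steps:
O(k, B) = 9
(-(-152/(-89) - 52/(-151)) + (4 + (81 - 1*106))*(-219 + O(-4, -7)))**2 = (-(-152/(-89) - 52/(-151)) + (4 + (81 - 1*106))*(-219 + 9))**2 = (-(-152*(-1/89) - 52*(-1/151)) + (4 + (81 - 106))*(-210))**2 = (-(152/89 + 52/151) + (4 - 25)*(-210))**2 = (-1*27580/13439 - 21*(-210))**2 = (-27580/13439 + 4410)**2 = (59238410/13439)**2 = 3509189219328100/180606721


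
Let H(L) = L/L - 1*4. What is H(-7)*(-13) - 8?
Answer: 31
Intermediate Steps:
H(L) = -3 (H(L) = 1 - 4 = -3)
H(-7)*(-13) - 8 = -3*(-13) - 8 = 39 - 8 = 31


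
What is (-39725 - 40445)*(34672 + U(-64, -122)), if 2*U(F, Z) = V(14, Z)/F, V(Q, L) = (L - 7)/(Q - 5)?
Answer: -533695337735/192 ≈ -2.7797e+9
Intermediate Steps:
V(Q, L) = (-7 + L)/(-5 + Q)
U(F, Z) = (-7/9 + Z/9)/(2*F) (U(F, Z) = (((-7 + Z)/(-5 + 14))/F)/2 = (((-7 + Z)/9)/F)/2 = ((-7/9 + Z/9)/F)/2 = (-7/9 + Z/9)/(2*F))
(-39725 - 40445)*(34672 + U(-64, -122)) = (-39725 - 40445)*(34672 + (1/18)*(-7 - 122)/(-64)) = -80170*(34672 + (1/18)*(-1/64)*(-129)) = -80170*(34672 + 43/384) = -80170*13314091/384 = -533695337735/192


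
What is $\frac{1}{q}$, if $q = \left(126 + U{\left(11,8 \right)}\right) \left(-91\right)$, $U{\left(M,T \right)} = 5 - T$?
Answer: $- \frac{1}{11193} \approx -8.9342 \cdot 10^{-5}$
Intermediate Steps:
$q = -11193$ ($q = \left(126 + \left(5 - 8\right)\right) \left(-91\right) = \left(126 - 3\right) \left(-91\right) = 123 \left(-91\right) = -11193$)
$\frac{1}{q} = \frac{1}{-11193} = - \frac{1}{11193}$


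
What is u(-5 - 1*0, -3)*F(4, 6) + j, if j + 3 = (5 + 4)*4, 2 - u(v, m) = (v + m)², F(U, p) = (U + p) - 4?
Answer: -339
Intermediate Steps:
F(U, p) = -4 + U + p
u(v, m) = 2 - (m + v)² (u(v, m) = 2 - (v + m)² = 2 - (m + v)²)
j = 33 (j = -3 + (5 + 4)*4 = -3 + 9*4 = -3 + 36 = 33)
u(-5 - 1*0, -3)*F(4, 6) + j = (2 - (-3 + (-5 - 1*0))²)*(-4 + 4 + 6) + 33 = (2 - (-3 + (-5 + 0))²)*6 + 33 = (2 - (-3 - 5)²)*6 + 33 = (2 - 1*(-8)²)*6 + 33 = (2 - 1*64)*6 + 33 = (2 - 64)*6 + 33 = -62*6 + 33 = -372 + 33 = -339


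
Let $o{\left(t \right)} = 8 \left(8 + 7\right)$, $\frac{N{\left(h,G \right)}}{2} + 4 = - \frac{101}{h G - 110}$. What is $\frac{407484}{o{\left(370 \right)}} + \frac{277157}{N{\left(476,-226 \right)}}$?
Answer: $- \frac{134606299159}{4306430} \approx -31257.0$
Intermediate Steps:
$N{\left(h,G \right)} = -8 - \frac{202}{-110 + G h}$ ($N{\left(h,G \right)} = -8 + 2 \left(- \frac{101}{h G - 110}\right) = -8 + 2 \left(- \frac{101}{G h - 110}\right) = -8 + 2 \left(- \frac{101}{-110 + G h}\right) = -8 - \frac{202}{-110 + G h}$)
$o{\left(t \right)} = 120$ ($o{\left(t \right)} = 8 \cdot 15 = 120$)
$\frac{407484}{o{\left(370 \right)}} + \frac{277157}{N{\left(476,-226 \right)}} = \frac{407484}{120} + \frac{277157}{2 \frac{1}{-110 - 107576} \left(339 - \left(-904\right) 476\right)} = 407484 \cdot \frac{1}{120} + \frac{277157}{2 \frac{1}{-110 - 107576} \left(339 + 430304\right)} = \frac{33957}{10} + \frac{277157}{2 \frac{1}{-107686} \cdot 430643} = \frac{33957}{10} + \frac{277157}{2 \left(- \frac{1}{107686}\right) 430643} = \frac{33957}{10} + \frac{277157}{- \frac{430643}{53843}} = \frac{33957}{10} + 277157 \left(- \frac{53843}{430643}\right) = \frac{33957}{10} - \frac{14922964351}{430643} = - \frac{134606299159}{4306430}$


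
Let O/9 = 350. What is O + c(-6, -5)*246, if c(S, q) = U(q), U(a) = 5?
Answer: 4380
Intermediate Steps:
O = 3150 (O = 9*350 = 3150)
c(S, q) = 5
O + c(-6, -5)*246 = 3150 + 5*246 = 3150 + 1230 = 4380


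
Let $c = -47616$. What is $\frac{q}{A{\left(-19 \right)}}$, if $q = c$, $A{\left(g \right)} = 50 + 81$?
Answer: $- \frac{47616}{131} \approx -363.48$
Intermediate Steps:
$A{\left(g \right)} = 131$
$q = -47616$
$\frac{q}{A{\left(-19 \right)}} = - \frac{47616}{131}$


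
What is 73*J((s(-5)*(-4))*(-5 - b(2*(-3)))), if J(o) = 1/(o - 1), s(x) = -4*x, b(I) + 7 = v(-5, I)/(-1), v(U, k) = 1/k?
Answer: -219/443 ≈ -0.49436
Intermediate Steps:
b(I) = -7 - 1/I (b(I) = -7 + 1/(I*(-1)) = -7 - 1/I)
J(o) = 1/(-1 + o)
73*J((s(-5)*(-4))*(-5 - b(2*(-3)))) = 73/(-1 + (-4*(-5)*(-4))*(-5 - (-7 - 1/(2*(-3))))) = 73/(-1 + (20*(-4))*(-5 - (-7 - 1/(-6)))) = 73/(-1 - 80*(-5 - (-7 - 1*(-1/6)))) = 73/(-1 - 80*(-5 - (-7 + 1/6))) = 73/(-1 - 80*(-5 - 1*(-41/6))) = 73/(-1 - 80*(-5 + 41/6)) = 73/(-1 - 80*11/6) = 73/(-1 - 440/3) = 73/(-443/3) = 73*(-3/443) = -219/443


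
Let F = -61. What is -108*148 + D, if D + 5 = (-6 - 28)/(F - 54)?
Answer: -1838701/115 ≈ -15989.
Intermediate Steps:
D = -541/115 (D = -5 + (-6 - 28)/(-61 - 54) = -5 - 34/(-115) = -5 - 34*(-1/115) = -5 + 34/115 = -541/115 ≈ -4.7043)
-108*148 + D = -108*148 - 541/115 = -15984 - 541/115 = -1838701/115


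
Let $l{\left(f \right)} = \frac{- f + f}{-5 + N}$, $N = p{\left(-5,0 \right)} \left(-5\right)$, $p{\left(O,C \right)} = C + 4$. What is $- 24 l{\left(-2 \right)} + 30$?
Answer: $30$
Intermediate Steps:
$p{\left(O,C \right)} = 4 + C$
$N = -20$ ($N = \left(4 + 0\right) \left(-5\right) = 4 \left(-5\right) = -20$)
$l{\left(f \right)} = 0$ ($l{\left(f \right)} = \frac{- f + f}{-5 - 20} = \frac{0}{-25} = 0 \left(- \frac{1}{25}\right) = 0$)
$- 24 l{\left(-2 \right)} + 30 = \left(-24\right) 0 + 30 = 0 + 30 = 30$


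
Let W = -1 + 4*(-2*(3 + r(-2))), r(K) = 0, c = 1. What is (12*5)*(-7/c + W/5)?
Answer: -720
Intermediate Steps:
W = -25 (W = -1 + 4*(-2*(3 + 0)) = -1 + 4*(-2*3) = -1 + 4*(-6) = -1 - 24 = -25)
(12*5)*(-7/c + W/5) = (12*5)*(-7/1 - 25/5) = 60*(-7*1 - 25*⅕) = 60*(-7 - 5) = 60*(-12) = -720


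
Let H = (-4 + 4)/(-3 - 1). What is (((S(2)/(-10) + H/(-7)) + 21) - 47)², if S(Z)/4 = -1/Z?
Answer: 16641/25 ≈ 665.64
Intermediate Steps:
S(Z) = -4/Z (S(Z) = 4*(-1/Z) = -4/Z)
H = 0 (H = 0/(-4) = 0*(-¼) = 0)
(((S(2)/(-10) + H/(-7)) + 21) - 47)² = (((-4/2/(-10) + 0/(-7)) + 21) - 47)² = (((-4*½*(-⅒) + 0*(-⅐)) + 21) - 47)² = (((-2*(-⅒) + 0) + 21) - 47)² = (((⅕ + 0) + 21) - 47)² = ((⅕ + 21) - 47)² = (106/5 - 47)² = (-129/5)² = 16641/25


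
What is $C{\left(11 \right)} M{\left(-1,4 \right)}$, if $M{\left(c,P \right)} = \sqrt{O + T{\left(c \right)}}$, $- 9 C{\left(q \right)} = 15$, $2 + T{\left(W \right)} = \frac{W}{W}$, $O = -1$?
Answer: $- \frac{5 i \sqrt{2}}{3} \approx - 2.357 i$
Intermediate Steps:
$T{\left(W \right)} = -1$ ($T{\left(W \right)} = -2 + \frac{W}{W} = -2 + 1 = -1$)
$C{\left(q \right)} = - \frac{5}{3}$ ($C{\left(q \right)} = \left(- \frac{1}{9}\right) 15 = - \frac{5}{3}$)
$M{\left(c,P \right)} = i \sqrt{2}$ ($M{\left(c,P \right)} = \sqrt{-1 - 1} = \sqrt{-2} = i \sqrt{2}$)
$C{\left(11 \right)} M{\left(-1,4 \right)} = - \frac{5 i \sqrt{2}}{3}$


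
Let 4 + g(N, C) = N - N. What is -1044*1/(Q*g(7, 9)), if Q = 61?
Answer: 261/61 ≈ 4.2787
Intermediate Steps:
g(N, C) = -4 (g(N, C) = -4 + (N - N) = -4 + 0 = -4)
-1044*1/(Q*g(7, 9)) = -1044/(61*(-4)) = -1044/(-244) = -1044*(-1/244) = 261/61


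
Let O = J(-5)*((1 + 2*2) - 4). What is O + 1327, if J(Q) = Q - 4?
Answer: 1318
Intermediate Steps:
J(Q) = -4 + Q
O = -9 (O = (-4 - 5)*((1 + 2*2) - 4) = -9*((1 + 4) - 4) = -9*(5 - 4) = -9*1 = -9)
O + 1327 = -9 + 1327 = 1318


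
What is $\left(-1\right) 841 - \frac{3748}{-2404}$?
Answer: $- \frac{504504}{601} \approx -839.44$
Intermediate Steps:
$\left(-1\right) 841 - \frac{3748}{-2404} = -841 - - \frac{937}{601} = -841 + \frac{937}{601} = - \frac{504504}{601}$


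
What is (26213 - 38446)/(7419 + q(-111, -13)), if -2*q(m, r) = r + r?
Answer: -12233/7432 ≈ -1.6460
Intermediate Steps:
q(m, r) = -r (q(m, r) = -(r + r)/2 = -r)
(26213 - 38446)/(7419 + q(-111, -13)) = (26213 - 38446)/(7419 - 1*(-13)) = -12233/(7419 + 13) = -12233/7432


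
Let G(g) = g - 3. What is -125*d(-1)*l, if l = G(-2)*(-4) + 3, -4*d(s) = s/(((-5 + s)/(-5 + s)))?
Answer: -2875/4 ≈ -718.75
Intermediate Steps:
G(g) = -3 + g
d(s) = -s/4 (d(s) = -s/(4*((-5 + s)/(-5 + s))) = -s/(4*1) = -s/4)
l = 23 (l = (-3 - 2)*(-4) + 3 = -5*(-4) + 3 = 20 + 3 = 23)
-125*d(-1)*l = -125*(-1/4*(-1))*23 = -125*23/4 = -2875/4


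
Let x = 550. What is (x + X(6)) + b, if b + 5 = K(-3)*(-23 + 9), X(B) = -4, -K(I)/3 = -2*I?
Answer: 793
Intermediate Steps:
K(I) = 6*I (K(I) = -(-6)*I = 6*I)
b = 247 (b = -5 + (6*(-3))*(-23 + 9) = -5 - 18*(-14) = -5 + 252 = 247)
(x + X(6)) + b = (550 - 4) + 247 = 546 + 247 = 793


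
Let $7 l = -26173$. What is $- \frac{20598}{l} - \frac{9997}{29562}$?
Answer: $\frac{43964561}{8502486} \approx 5.1708$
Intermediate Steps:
$l = -3739$ ($l = \frac{1}{7} \left(-26173\right) = -3739$)
$- \frac{20598}{l} - \frac{9997}{29562} = - \frac{20598}{-3739} - \frac{9997}{29562} = \left(-20598\right) \left(- \frac{1}{3739}\right) - \frac{769}{2274} = \frac{20598}{3739} - \frac{769}{2274} = \frac{43964561}{8502486}$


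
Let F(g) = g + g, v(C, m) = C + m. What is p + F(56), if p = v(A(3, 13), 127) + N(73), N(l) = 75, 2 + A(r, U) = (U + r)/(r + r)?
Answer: 944/3 ≈ 314.67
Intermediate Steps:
A(r, U) = -2 + (U + r)/(2*r) (A(r, U) = -2 + (U + r)/(r + r) = -2 + (U + r)/((2*r)) = -2 + (U + r)*(1/(2*r)) = -2 + (U + r)/(2*r))
p = 608/3 (p = ((½)*(13 - 3*3)/3 + 127) + 75 = ((½)*(⅓)*(13 - 9) + 127) + 75 = ((½)*(⅓)*4 + 127) + 75 = (⅔ + 127) + 75 = 383/3 + 75 = 608/3 ≈ 202.67)
F(g) = 2*g
p + F(56) = 608/3 + 2*56 = 608/3 + 112 = 944/3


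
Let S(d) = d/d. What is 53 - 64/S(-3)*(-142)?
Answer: 9141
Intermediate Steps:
S(d) = 1
53 - 64/S(-3)*(-142) = 53 - 64/1*(-142) = 53 - 64*1*(-142) = 53 - 64*(-142) = 53 + 9088 = 9141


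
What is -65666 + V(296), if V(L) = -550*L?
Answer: -228466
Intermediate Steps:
-65666 + V(296) = -65666 - 550*296 = -65666 - 162800 = -228466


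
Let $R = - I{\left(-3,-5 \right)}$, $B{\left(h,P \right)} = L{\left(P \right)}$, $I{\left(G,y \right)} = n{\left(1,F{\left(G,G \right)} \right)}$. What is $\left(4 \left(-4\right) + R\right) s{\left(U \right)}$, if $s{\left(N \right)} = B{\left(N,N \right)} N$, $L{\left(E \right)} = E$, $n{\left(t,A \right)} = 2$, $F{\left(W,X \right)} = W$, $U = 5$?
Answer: $-450$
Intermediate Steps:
$I{\left(G,y \right)} = 2$
$B{\left(h,P \right)} = P$
$s{\left(N \right)} = N^{2}$ ($s{\left(N \right)} = N N = N^{2}$)
$R = -2$ ($R = \left(-1\right) 2 = -2$)
$\left(4 \left(-4\right) + R\right) s{\left(U \right)} = \left(4 \left(-4\right) - 2\right) 5^{2} = \left(-16 - 2\right) 25 = \left(-18\right) 25 = -450$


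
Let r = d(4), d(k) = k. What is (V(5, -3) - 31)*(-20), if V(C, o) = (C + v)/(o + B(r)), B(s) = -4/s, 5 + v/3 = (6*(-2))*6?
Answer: -510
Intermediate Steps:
v = -231 (v = -15 + 3*((6*(-2))*6) = -15 + 3*(-12*6) = -15 + 3*(-72) = -15 - 216 = -231)
r = 4
V(C, o) = (-231 + C)/(-1 + o) (V(C, o) = (C - 231)/(o - 4/4) = (-231 + C)/(o - 4*¼) = (-231 + C)/(o - 1) = (-231 + C)/(-1 + o))
(V(5, -3) - 31)*(-20) = ((-231 + 5)/(-1 - 3) - 31)*(-20) = (-226/(-4) - 31)*(-20) = (-¼*(-226) - 31)*(-20) = (113/2 - 31)*(-20) = (51/2)*(-20) = -510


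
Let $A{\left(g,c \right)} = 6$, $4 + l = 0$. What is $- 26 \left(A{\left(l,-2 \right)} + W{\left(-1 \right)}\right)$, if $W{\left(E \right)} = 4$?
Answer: $-260$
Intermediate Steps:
$l = -4$ ($l = -4 + 0 = -4$)
$- 26 \left(A{\left(l,-2 \right)} + W{\left(-1 \right)}\right) = - 26 \left(6 + 4\right) = \left(-26\right) 10 = -260$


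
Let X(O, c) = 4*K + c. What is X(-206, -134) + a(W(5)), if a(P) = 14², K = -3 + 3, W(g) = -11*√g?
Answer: 62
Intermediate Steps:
K = 0
X(O, c) = c (X(O, c) = 4*0 + c = 0 + c = c)
a(P) = 196
X(-206, -134) + a(W(5)) = -134 + 196 = 62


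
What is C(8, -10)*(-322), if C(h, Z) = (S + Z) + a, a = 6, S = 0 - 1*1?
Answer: 1610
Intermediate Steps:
S = -1 (S = 0 - 1 = -1)
C(h, Z) = 5 + Z (C(h, Z) = (-1 + Z) + 6 = 5 + Z)
C(8, -10)*(-322) = (5 - 10)*(-322) = -5*(-322) = 1610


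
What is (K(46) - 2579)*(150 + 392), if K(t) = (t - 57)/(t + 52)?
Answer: -68496063/49 ≈ -1.3979e+6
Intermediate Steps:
K(t) = (-57 + t)/(52 + t)
(K(46) - 2579)*(150 + 392) = ((-57 + 46)/(52 + 46) - 2579)*(150 + 392) = (-11/98 - 2579)*542 = -252753/98*542 = -68496063/49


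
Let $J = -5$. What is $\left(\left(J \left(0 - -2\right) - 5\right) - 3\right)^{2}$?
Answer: $324$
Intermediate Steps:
$\left(\left(J \left(0 - -2\right) - 5\right) - 3\right)^{2} = \left(\left(- 5 \left(0 - -2\right) - 5\right) - 3\right)^{2} = \left(\left(- 5 \left(0 + 2\right) - 5\right) - 3\right)^{2} = \left(\left(\left(-5\right) 2 - 5\right) - 3\right)^{2} = \left(\left(-10 - 5\right) - 3\right)^{2} = \left(-15 - 3\right)^{2} = \left(-18\right)^{2} = 324$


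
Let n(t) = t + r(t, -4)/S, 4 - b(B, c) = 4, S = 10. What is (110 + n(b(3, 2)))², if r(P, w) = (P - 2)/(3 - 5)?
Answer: 1212201/100 ≈ 12122.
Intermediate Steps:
b(B, c) = 0 (b(B, c) = 4 - 1*4 = 4 - 4 = 0)
r(P, w) = 1 - P/2 (r(P, w) = (-2 + P)/(-2) = (-2 + P)*(-½) = 1 - P/2)
n(t) = ⅒ + 19*t/20 (n(t) = t + (1 - t/2)/10 = t + (1 - t/2)*(⅒) = t + (⅒ - t/20) = ⅒ + 19*t/20)
(110 + n(b(3, 2)))² = (110 + (⅒ + (19/20)*0))² = (110 + (⅒ + 0))² = (110 + ⅒)² = (1101/10)² = 1212201/100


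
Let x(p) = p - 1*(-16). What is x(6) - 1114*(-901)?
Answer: 1003736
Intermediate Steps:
x(p) = 16 + p (x(p) = p + 16 = 16 + p)
x(6) - 1114*(-901) = (16 + 6) - 1114*(-901) = 22 + 1003714 = 1003736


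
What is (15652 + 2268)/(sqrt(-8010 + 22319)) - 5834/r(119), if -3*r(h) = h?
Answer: 17502/119 + 17920*sqrt(14309)/14309 ≈ 296.88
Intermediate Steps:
r(h) = -h/3
(15652 + 2268)/(sqrt(-8010 + 22319)) - 5834/r(119) = (15652 + 2268)/(sqrt(-8010 + 22319)) - 5834/((-1/3*119)) = 17920/(sqrt(14309)) - 5834/(-119/3) = 17920*(sqrt(14309)/14309) - 5834*(-3/119) = 17920*sqrt(14309)/14309 + 17502/119 = 17502/119 + 17920*sqrt(14309)/14309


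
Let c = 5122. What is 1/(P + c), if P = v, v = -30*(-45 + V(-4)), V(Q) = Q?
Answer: 1/6592 ≈ 0.00015170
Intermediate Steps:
v = 1470 (v = -30*(-45 - 4) = -30*(-49) = 1470)
P = 1470
1/(P + c) = 1/(1470 + 5122) = 1/6592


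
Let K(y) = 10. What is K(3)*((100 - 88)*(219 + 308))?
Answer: 63240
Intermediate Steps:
K(3)*((100 - 88)*(219 + 308)) = 10*((100 - 88)*(219 + 308)) = 10*(12*527) = 10*6324 = 63240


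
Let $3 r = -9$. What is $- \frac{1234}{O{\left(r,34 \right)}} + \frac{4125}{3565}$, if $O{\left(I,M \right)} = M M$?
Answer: $\frac{36929}{412114} \approx 0.089609$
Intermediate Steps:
$r = -3$ ($r = \frac{1}{3} \left(-9\right) = -3$)
$O{\left(I,M \right)} = M^{2}$
$- \frac{1234}{O{\left(r,34 \right)}} + \frac{4125}{3565} = - \frac{1234}{34^{2}} + \frac{4125}{3565} = - \frac{1234}{1156} + 4125 \cdot \frac{1}{3565} = \left(-1234\right) \frac{1}{1156} + \frac{825}{713} = - \frac{617}{578} + \frac{825}{713} = \frac{36929}{412114}$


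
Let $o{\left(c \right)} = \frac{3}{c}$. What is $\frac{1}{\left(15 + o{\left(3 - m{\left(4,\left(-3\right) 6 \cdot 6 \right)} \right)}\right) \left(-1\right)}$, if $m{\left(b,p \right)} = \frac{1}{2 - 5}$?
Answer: $- \frac{10}{159} \approx -0.062893$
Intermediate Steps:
$m{\left(b,p \right)} = - \frac{1}{3}$ ($m{\left(b,p \right)} = \frac{1}{-3} = - \frac{1}{3}$)
$\frac{1}{\left(15 + o{\left(3 - m{\left(4,\left(-3\right) 6 \cdot 6 \right)} \right)}\right) \left(-1\right)} = \frac{1}{\left(15 + \frac{3}{3 - - \frac{1}{3}}\right) \left(-1\right)} = \frac{1}{\left(15 + \frac{3}{3 + \frac{1}{3}}\right) \left(-1\right)} = \frac{1}{\left(15 + \frac{3}{\frac{10}{3}}\right) \left(-1\right)} = \frac{1}{\left(15 + 3 \cdot \frac{3}{10}\right) \left(-1\right)} = \frac{1}{\left(15 + \frac{9}{10}\right) \left(-1\right)} = \frac{1}{\frac{159}{10} \left(-1\right)} = \frac{1}{- \frac{159}{10}} = - \frac{10}{159}$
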